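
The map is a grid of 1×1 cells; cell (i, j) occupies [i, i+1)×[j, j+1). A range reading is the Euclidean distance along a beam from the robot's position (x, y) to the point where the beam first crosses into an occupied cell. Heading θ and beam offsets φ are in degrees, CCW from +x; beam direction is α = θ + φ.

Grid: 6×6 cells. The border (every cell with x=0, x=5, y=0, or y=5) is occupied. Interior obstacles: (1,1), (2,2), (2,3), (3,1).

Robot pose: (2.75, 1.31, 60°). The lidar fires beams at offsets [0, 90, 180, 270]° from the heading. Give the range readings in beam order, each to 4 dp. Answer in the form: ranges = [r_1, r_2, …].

ranges = [0.5000, 0.8660, 0.3580, 0.2887]

beam 1: φ=0°, α=60°
  d=(0.5000,0.8660)  start (2,1)  tX=0.5000 tY=0.7967  stride 1/|dx|=2.0000 1/|dy|=1.1547
    cross x-line → (3,1), t=0.5000 (wall)
  → r_1 = 0.5000
beam 2: φ=90°, α=150°
  d=(-0.8660,0.5000)  start (2,1)  tX=0.8660 tY=1.3800  stride 1/|dx|=1.1547 1/|dy|=2.0000
    cross x-line → (1,1), t=0.8660 (wall)
  → r_2 = 0.8660
beam 3: φ=180°, α=240°
  d=(-0.5000,-0.8660)  start (2,1)  tX=1.5000 tY=0.3580  stride 1/|dx|=2.0000 1/|dy|=1.1547
    cross y-line → (2,0), t=0.3580 (wall)
  → r_3 = 0.3580
beam 4: φ=270°, α=330°
  d=(0.8660,-0.5000)  start (2,1)  tX=0.2887 tY=0.6200  stride 1/|dx|=1.1547 1/|dy|=2.0000
    cross x-line → (3,1), t=0.2887 (wall)
  → r_4 = 0.2887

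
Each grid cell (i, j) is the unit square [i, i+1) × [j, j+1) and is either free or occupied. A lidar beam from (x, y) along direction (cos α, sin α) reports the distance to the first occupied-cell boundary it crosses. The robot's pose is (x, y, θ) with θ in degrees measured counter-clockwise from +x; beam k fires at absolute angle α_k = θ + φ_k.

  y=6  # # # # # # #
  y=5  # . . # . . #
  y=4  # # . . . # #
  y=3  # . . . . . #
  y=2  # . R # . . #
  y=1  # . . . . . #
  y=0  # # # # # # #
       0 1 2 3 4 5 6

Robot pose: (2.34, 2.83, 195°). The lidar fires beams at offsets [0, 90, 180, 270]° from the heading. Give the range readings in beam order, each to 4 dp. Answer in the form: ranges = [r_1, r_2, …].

ranges = [1.3873, 1.8946, 3.7891, 1.3137]

beam 1: φ=0°, α=195°
  cosα=-0.9659 sinα=-0.2588 | (2,2) | tMaxX 0.3520 tMaxY 3.2069 | tΔX 1.0353 tΔY 3.8637
    t=0.3520 [x] (1,2)
    t=1.3873 [x] (0,2) — stop
  → r_1 = 1.3873
beam 2: φ=90°, α=285°
  cosα=0.2588 sinα=-0.9659 | (2,2) | tMaxX 2.5500 tMaxY 0.8593 | tΔX 3.8637 tΔY 1.0353
    t=0.8593 [y] (2,1)
    t=1.8946 [y] (2,0) — stop
  → r_2 = 1.8946
beam 3: φ=180°, α=15°
  cosα=0.9659 sinα=0.2588 | (2,2) | tMaxX 0.6833 tMaxY 0.6568 | tΔX 1.0353 tΔY 3.8637
    t=0.6568 [y] (2,3)
    t=0.6833 [x] (3,3)
    t=1.7186 [x] (4,3)
    t=2.7538 [x] (5,3)
    t=3.7891 [x] (6,3) — stop
  → r_3 = 3.7891
beam 4: φ=270°, α=105°
  cosα=-0.2588 sinα=0.9659 | (2,2) | tMaxX 1.3137 tMaxY 0.1760 | tΔX 3.8637 tΔY 1.0353
    t=0.1760 [y] (2,3)
    t=1.2113 [y] (2,4)
    t=1.3137 [x] (1,4) — stop
  → r_4 = 1.3137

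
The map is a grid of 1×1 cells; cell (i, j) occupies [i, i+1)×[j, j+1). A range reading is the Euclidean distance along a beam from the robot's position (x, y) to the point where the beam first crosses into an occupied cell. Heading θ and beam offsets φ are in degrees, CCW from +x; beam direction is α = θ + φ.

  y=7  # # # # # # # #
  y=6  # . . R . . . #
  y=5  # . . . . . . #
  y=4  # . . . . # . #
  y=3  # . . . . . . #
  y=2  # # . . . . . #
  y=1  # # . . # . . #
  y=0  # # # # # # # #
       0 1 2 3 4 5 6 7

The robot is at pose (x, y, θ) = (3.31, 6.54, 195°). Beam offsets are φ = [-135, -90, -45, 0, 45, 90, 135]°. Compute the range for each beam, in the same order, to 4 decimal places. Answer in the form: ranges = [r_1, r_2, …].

beam 1: φ=-135°, α=60°
  cosα=0.5000 sinα=0.8660 | (3,6) | tMaxX 1.3800 tMaxY 0.5312 | tΔX 2.0000 tΔY 1.1547
    t=0.5312 [y] (3,7) — stop
  → r_1 = 0.5312
beam 2: φ=-90°, α=105°
  cosα=-0.2588 sinα=0.9659 | (3,6) | tMaxX 1.1977 tMaxY 0.4762 | tΔX 3.8637 tΔY 1.0353
    t=0.4762 [y] (3,7) — stop
  → r_2 = 0.4762
beam 3: φ=-45°, α=150°
  cosα=-0.8660 sinα=0.5000 | (3,6) | tMaxX 0.3580 tMaxY 0.9200 | tΔX 1.1547 tΔY 2.0000
    t=0.3580 [x] (2,6)
    t=0.9200 [y] (2,7) — stop
  → r_3 = 0.9200
beam 4: φ=0°, α=195°
  cosα=-0.9659 sinα=-0.2588 | (3,6) | tMaxX 0.3209 tMaxY 2.0864 | tΔX 1.0353 tΔY 3.8637
    t=0.3209 [x] (2,6)
    t=1.3562 [x] (1,6)
    t=2.0864 [y] (1,5)
    t=2.3915 [x] (0,5) — stop
  → r_4 = 2.3915
beam 5: φ=45°, α=240°
  cosα=-0.5000 sinα=-0.8660 | (3,6) | tMaxX 0.6200 tMaxY 0.6235 | tΔX 2.0000 tΔY 1.1547
    t=0.6200 [x] (2,6)
    t=0.6235 [y] (2,5)
    t=1.7782 [y] (2,4)
    t=2.6200 [x] (1,4)
    t=2.9329 [y] (1,3)
    t=4.0876 [y] (1,2) — stop
  → r_5 = 4.0876
beam 6: φ=90°, α=285°
  cosα=0.2588 sinα=-0.9659 | (3,6) | tMaxX 2.6660 tMaxY 0.5590 | tΔX 3.8637 tΔY 1.0353
    t=0.5590 [y] (3,5)
    t=1.5943 [y] (3,4)
    t=2.6296 [y] (3,3)
    t=2.6660 [x] (4,3)
    t=3.6649 [y] (4,2)
    t=4.7002 [y] (4,1) — stop
  → r_6 = 4.7002
beam 7: φ=135°, α=330°
  cosα=0.8660 sinα=-0.5000 | (3,6) | tMaxX 0.7967 tMaxY 1.0800 | tΔX 1.1547 tΔY 2.0000
    t=0.7967 [x] (4,6)
    t=1.0800 [y] (4,5)
    t=1.9514 [x] (5,5)
    t=3.0800 [y] (5,4) — stop
  → r_7 = 3.0800

ranges = [0.5312, 0.4762, 0.9200, 2.3915, 4.0876, 4.7002, 3.0800]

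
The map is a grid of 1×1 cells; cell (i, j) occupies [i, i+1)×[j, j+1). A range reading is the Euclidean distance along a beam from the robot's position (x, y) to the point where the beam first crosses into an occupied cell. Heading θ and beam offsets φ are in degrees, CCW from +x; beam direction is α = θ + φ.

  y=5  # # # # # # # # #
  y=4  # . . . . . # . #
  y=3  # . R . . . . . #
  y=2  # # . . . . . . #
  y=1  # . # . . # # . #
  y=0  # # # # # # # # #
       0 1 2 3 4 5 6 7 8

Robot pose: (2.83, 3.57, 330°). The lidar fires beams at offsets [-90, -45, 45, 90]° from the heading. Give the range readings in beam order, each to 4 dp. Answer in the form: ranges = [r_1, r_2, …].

ranges = [1.6600, 2.6607, 3.2818, 1.6512]

beam 1: φ=-90°, α=240°
  direction (-0.5000, -0.8660); cell (2,3); t to first gridline: x 1.6600, y 0.6582 (then +2.0000 / +1.1547)
    (2,2) via y @ 0.6582
    (1,2) via x @ 1.6600  # hit
  → r_1 = 1.6600
beam 2: φ=-45°, α=285°
  direction (0.2588, -0.9659); cell (2,3); t to first gridline: x 0.6568, y 0.5901 (then +3.8637 / +1.0353)
    (2,2) via y @ 0.5901
    (3,2) via x @ 0.6568
    (3,1) via y @ 1.6254
    (3,0) via y @ 2.6607  # hit
  → r_2 = 2.6607
beam 3: φ=45°, α=15°
  direction (0.9659, 0.2588); cell (2,3); t to first gridline: x 0.1760, y 1.6614 (then +1.0353 / +3.8637)
    (3,3) via x @ 0.1760
    (4,3) via x @ 1.2113
    (4,4) via y @ 1.6614
    (5,4) via x @ 2.2465
    (6,4) via x @ 3.2818  # hit
  → r_3 = 3.2818
beam 4: φ=90°, α=60°
  direction (0.5000, 0.8660); cell (2,3); t to first gridline: x 0.3400, y 0.4965 (then +2.0000 / +1.1547)
    (3,3) via x @ 0.3400
    (3,4) via y @ 0.4965
    (3,5) via y @ 1.6512  # hit
  → r_4 = 1.6512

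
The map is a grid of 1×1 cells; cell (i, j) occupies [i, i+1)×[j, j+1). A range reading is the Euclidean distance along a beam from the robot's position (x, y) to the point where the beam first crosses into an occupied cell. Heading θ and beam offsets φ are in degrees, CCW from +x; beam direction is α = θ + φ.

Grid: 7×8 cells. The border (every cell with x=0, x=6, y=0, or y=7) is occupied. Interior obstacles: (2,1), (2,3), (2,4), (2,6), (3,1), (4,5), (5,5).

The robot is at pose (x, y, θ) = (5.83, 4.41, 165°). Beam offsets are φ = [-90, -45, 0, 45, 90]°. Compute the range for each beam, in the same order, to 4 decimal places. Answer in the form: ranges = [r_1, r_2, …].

ranges = [0.6108, 0.6813, 5.0004, 5.5772, 3.5303]

beam 1: φ=-90°, α=75°
  dir = (cos 75°, sin 75°) = (0.2588, 0.9659); from cell (5,4)
  next x-line at t=0.6568, next y-line at t=0.6108; Δt_x=3.8637, Δt_y=1.0353
    y: enter (5,5) at t=0.6108 ← occupied
  → r_1 = 0.6108
beam 2: φ=-45°, α=120°
  dir = (cos 120°, sin 120°) = (-0.5000, 0.8660); from cell (5,4)
  next x-line at t=1.6600, next y-line at t=0.6813; Δt_x=2.0000, Δt_y=1.1547
    y: enter (5,5) at t=0.6813 ← occupied
  → r_2 = 0.6813
beam 3: φ=0°, α=165°
  dir = (cos 165°, sin 165°) = (-0.9659, 0.2588); from cell (5,4)
  next x-line at t=0.8593, next y-line at t=2.2796; Δt_x=1.0353, Δt_y=3.8637
    x: enter (4,4) at t=0.8593
    x: enter (3,4) at t=1.8946
    y: enter (3,5) at t=2.2796
    x: enter (2,5) at t=2.9298
    x: enter (1,5) at t=3.9651
    x: enter (0,5) at t=5.0004 ← occupied
  → r_3 = 5.0004
beam 4: φ=45°, α=210°
  dir = (cos 210°, sin 210°) = (-0.8660, -0.5000); from cell (5,4)
  next x-line at t=0.9584, next y-line at t=0.8200; Δt_x=1.1547, Δt_y=2.0000
    y: enter (5,3) at t=0.8200
    x: enter (4,3) at t=0.9584
    x: enter (3,3) at t=2.1131
    y: enter (3,2) at t=2.8200
    x: enter (2,2) at t=3.2678
    x: enter (1,2) at t=4.4225
    y: enter (1,1) at t=4.8200
    x: enter (0,1) at t=5.5772 ← occupied
  → r_4 = 5.5772
beam 5: φ=90°, α=255°
  dir = (cos 255°, sin 255°) = (-0.2588, -0.9659); from cell (5,4)
  next x-line at t=3.2069, next y-line at t=0.4245; Δt_x=3.8637, Δt_y=1.0353
    y: enter (5,3) at t=0.4245
    y: enter (5,2) at t=1.4597
    y: enter (5,1) at t=2.4950
    x: enter (4,1) at t=3.2069
    y: enter (4,0) at t=3.5303 ← occupied
  → r_5 = 3.5303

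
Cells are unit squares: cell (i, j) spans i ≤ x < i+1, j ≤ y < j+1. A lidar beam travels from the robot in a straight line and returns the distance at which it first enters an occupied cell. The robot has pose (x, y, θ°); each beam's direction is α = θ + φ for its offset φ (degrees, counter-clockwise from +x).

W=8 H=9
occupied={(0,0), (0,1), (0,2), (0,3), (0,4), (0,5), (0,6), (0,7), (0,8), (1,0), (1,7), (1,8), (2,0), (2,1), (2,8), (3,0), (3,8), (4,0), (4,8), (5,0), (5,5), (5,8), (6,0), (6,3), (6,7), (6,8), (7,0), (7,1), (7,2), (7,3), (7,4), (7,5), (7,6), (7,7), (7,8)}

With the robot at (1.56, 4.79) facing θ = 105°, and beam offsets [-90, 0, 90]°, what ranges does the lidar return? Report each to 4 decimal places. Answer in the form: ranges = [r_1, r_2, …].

beam 1: φ=-90°, α=15°
  dir = (cos 15°, sin 15°) = (0.9659, 0.2588); from cell (1,4)
  next x-line at t=0.4555, next y-line at t=0.8114; Δt_x=1.0353, Δt_y=3.8637
    x: enter (2,4) at t=0.4555
    y: enter (2,5) at t=0.8114
    x: enter (3,5) at t=1.4908
    x: enter (4,5) at t=2.5261
    x: enter (5,5) at t=3.5614 ← occupied
  → r_1 = 3.5614
beam 2: φ=0°, α=105°
  dir = (cos 105°, sin 105°) = (-0.2588, 0.9659); from cell (1,4)
  next x-line at t=2.1637, next y-line at t=0.2174; Δt_x=3.8637, Δt_y=1.0353
    y: enter (1,5) at t=0.2174
    y: enter (1,6) at t=1.2527
    x: enter (0,6) at t=2.1637 ← occupied
  → r_2 = 2.1637
beam 3: φ=90°, α=195°
  dir = (cos 195°, sin 195°) = (-0.9659, -0.2588); from cell (1,4)
  next x-line at t=0.5798, next y-line at t=3.0523; Δt_x=1.0353, Δt_y=3.8637
    x: enter (0,4) at t=0.5798 ← occupied
  → r_3 = 0.5798

ranges = [3.5614, 2.1637, 0.5798]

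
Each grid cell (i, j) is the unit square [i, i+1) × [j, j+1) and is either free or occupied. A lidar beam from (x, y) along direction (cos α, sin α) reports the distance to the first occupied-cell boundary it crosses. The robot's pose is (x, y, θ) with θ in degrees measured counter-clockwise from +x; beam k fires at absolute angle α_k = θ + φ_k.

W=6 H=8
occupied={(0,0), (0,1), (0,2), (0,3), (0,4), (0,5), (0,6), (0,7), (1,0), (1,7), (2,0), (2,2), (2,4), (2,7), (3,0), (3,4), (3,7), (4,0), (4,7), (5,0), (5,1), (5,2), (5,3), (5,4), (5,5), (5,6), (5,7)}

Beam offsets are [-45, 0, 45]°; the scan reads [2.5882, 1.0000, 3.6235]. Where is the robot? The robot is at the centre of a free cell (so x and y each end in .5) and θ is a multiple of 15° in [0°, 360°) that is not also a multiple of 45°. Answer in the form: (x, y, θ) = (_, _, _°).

(x, y, θ) = (1.5, 5.5, 330°)

The pose lattice has 21·16 = 336 candidates. Test each by forward raycasting.
  (4.5, 5.5, 60°): beam 1 = 0.5176 ≠ 2.5882 ✗
  (1.5, 5.5, 255°): beam 1 = 0.5774 ≠ 2.5882 ✗
  (2.5, 5.5, 300°): beam 1 = 0.5176 ≠ 2.5882 ✗
  (4.5, 4.5, 165°): beam 1 = 2.8868 ≠ 2.5882 ✗
  …
  (1.5, 5.5, 330°): r_1=2.5882, r_2=1.0000, r_3=3.6235 — all match ✓
Unique over the lattice → pose = (1.5, 5.5, 330°).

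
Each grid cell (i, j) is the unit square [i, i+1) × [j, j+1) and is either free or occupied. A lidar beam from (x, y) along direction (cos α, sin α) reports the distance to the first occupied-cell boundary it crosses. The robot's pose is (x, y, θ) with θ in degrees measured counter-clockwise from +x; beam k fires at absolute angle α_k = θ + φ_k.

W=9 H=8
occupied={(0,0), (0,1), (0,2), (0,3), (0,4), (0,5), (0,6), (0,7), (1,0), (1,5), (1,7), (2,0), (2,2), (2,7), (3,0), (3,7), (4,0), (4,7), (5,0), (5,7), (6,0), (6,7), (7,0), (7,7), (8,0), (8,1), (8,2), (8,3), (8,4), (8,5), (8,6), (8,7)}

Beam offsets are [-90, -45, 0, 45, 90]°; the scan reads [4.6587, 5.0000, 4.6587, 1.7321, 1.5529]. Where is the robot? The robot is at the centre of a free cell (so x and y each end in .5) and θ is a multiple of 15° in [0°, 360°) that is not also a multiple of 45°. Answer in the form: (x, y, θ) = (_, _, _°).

The pose lattice has 40·16 = 640 candidates. Test each by forward raycasting.
  (7.5, 6.5, 105°): beam 1 = 0.5176 ≠ 4.6587 ✗
  (4.5, 4.5, 300°): beam 1 = 4.0415 ≠ 4.6587 ✗
  (4.5, 6.5, 330°): beam 1 = 4.0415 ≠ 4.6587 ✗
  (1.5, 4.5, 30°): beam 1 = 1.7321 ≠ 4.6587 ✗
  (6.5, 2.5, 330°): beam 1 = 1.7321 ≠ 4.6587 ✗
  …
  (5.5, 2.5, 195°): r_1=4.6587, r_2=5.0000, r_3=4.6587, r_4=1.7321, r_5=1.5529 — all match ✓
Unique over the lattice → pose = (5.5, 2.5, 195°).

(x, y, θ) = (5.5, 2.5, 195°)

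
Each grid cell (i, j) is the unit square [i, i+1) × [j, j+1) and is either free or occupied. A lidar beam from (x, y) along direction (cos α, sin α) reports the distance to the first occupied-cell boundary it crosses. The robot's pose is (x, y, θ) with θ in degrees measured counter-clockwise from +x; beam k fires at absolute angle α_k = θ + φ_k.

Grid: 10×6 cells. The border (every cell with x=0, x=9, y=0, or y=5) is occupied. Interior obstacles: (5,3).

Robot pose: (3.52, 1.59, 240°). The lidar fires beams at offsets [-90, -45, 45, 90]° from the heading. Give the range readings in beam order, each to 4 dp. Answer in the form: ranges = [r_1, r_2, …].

ranges = [2.9098, 2.2796, 0.6108, 1.1800]

beam 1: φ=-90°, α=150°
  direction (-0.8660, 0.5000); cell (3,1); t to first gridline: x 0.6004, y 0.8200 (then +1.1547 / +2.0000)
    (2,1) via x @ 0.6004
    (2,2) via y @ 0.8200
    (1,2) via x @ 1.7551
    (1,3) via y @ 2.8200
    (0,3) via x @ 2.9098  # hit
  → r_1 = 2.9098
beam 2: φ=-45°, α=195°
  direction (-0.9659, -0.2588); cell (3,1); t to first gridline: x 0.5383, y 2.2796 (then +1.0353 / +3.8637)
    (2,1) via x @ 0.5383
    (1,1) via x @ 1.5736
    (1,0) via y @ 2.2796  # hit
  → r_2 = 2.2796
beam 3: φ=45°, α=285°
  direction (0.2588, -0.9659); cell (3,1); t to first gridline: x 1.8546, y 0.6108 (then +3.8637 / +1.0353)
    (3,0) via y @ 0.6108  # hit
  → r_3 = 0.6108
beam 4: φ=90°, α=330°
  direction (0.8660, -0.5000); cell (3,1); t to first gridline: x 0.5543, y 1.1800 (then +1.1547 / +2.0000)
    (4,1) via x @ 0.5543
    (4,0) via y @ 1.1800  # hit
  → r_4 = 1.1800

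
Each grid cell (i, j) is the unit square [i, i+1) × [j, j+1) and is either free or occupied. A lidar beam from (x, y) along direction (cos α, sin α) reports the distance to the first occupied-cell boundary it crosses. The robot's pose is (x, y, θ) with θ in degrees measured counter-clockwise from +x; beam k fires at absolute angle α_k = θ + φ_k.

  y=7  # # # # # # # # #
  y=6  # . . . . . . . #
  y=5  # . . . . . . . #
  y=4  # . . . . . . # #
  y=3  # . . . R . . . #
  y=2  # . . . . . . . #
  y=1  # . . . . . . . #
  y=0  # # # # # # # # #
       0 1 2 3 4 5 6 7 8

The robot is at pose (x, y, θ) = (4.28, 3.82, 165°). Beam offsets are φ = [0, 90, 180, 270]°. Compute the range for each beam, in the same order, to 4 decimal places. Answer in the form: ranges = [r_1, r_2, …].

beam 1: φ=0°, α=165°
  cosα=-0.9659 sinα=0.2588 | (4,3) | tMaxX 0.2899 tMaxY 0.6955 | tΔX 1.0353 tΔY 3.8637
    t=0.2899 [x] (3,3)
    t=0.6955 [y] (3,4)
    t=1.3252 [x] (2,4)
    t=2.3604 [x] (1,4)
    t=3.3957 [x] (0,4) — stop
  → r_1 = 3.3957
beam 2: φ=90°, α=255°
  cosα=-0.2588 sinα=-0.9659 | (4,3) | tMaxX 1.0818 tMaxY 0.8489 | tΔX 3.8637 tΔY 1.0353
    t=0.8489 [y] (4,2)
    t=1.0818 [x] (3,2)
    t=1.8842 [y] (3,1)
    t=2.9195 [y] (3,0) — stop
  → r_2 = 2.9195
beam 3: φ=180°, α=345°
  cosα=0.9659 sinα=-0.2588 | (4,3) | tMaxX 0.7454 tMaxY 3.1682 | tΔX 1.0353 tΔY 3.8637
    t=0.7454 [x] (5,3)
    t=1.7807 [x] (6,3)
    t=2.8160 [x] (7,3)
    t=3.1682 [y] (7,2)
    t=3.8512 [x] (8,2) — stop
  → r_3 = 3.8512
beam 4: φ=270°, α=75°
  cosα=0.2588 sinα=0.9659 | (4,3) | tMaxX 2.7819 tMaxY 0.1863 | tΔX 3.8637 tΔY 1.0353
    t=0.1863 [y] (4,4)
    t=1.2216 [y] (4,5)
    t=2.2569 [y] (4,6)
    t=2.7819 [x] (5,6)
    t=3.2922 [y] (5,7) — stop
  → r_4 = 3.2922

ranges = [3.3957, 2.9195, 3.8512, 3.2922]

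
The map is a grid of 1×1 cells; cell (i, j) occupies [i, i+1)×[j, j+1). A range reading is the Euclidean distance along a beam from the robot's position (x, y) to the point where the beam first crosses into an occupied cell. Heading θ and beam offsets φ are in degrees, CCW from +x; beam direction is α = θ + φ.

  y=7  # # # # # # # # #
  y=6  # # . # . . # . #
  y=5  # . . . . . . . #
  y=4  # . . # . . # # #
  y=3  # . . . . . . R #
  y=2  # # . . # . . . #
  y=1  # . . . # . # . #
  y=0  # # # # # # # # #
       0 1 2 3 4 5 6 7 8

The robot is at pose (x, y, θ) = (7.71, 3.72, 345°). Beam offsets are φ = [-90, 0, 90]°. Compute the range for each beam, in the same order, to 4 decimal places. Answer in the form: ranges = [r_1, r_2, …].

ranges = [2.7432, 0.3002, 0.2899]

beam 1: φ=-90°, α=255°
  d=(-0.2588,-0.9659)  start (7,3)  tX=2.7432 tY=0.7454  stride 1/|dx|=3.8637 1/|dy|=1.0353
    cross y-line → (7,2), t=0.7454
    cross y-line → (7,1), t=1.7807
    cross x-line → (6,1), t=2.7432 (wall)
  → r_1 = 2.7432
beam 2: φ=0°, α=345°
  d=(0.9659,-0.2588)  start (7,3)  tX=0.3002 tY=2.7819  stride 1/|dx|=1.0353 1/|dy|=3.8637
    cross x-line → (8,3), t=0.3002 (wall)
  → r_2 = 0.3002
beam 3: φ=90°, α=75°
  d=(0.2588,0.9659)  start (7,3)  tX=1.1205 tY=0.2899  stride 1/|dx|=3.8637 1/|dy|=1.0353
    cross y-line → (7,4), t=0.2899 (wall)
  → r_3 = 0.2899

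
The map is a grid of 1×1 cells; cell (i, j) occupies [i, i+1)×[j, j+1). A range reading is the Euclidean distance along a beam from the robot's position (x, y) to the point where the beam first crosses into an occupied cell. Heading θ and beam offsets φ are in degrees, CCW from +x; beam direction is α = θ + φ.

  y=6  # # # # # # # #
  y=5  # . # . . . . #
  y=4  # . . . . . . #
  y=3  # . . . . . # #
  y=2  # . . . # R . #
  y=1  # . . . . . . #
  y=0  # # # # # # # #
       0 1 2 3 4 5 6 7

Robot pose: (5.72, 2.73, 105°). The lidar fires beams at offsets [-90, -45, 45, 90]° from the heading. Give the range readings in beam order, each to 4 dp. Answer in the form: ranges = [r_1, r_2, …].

ranges = [1.0432, 0.5600, 5.4502, 0.7454]

beam 1: φ=-90°, α=15°
  d=(0.9659,0.2588)  start (5,2)  tX=0.2899 tY=1.0432  stride 1/|dx|=1.0353 1/|dy|=3.8637
    cross x-line → (6,2), t=0.2899
    cross y-line → (6,3), t=1.0432 (wall)
  → r_1 = 1.0432
beam 2: φ=-45°, α=60°
  d=(0.5000,0.8660)  start (5,2)  tX=0.5600 tY=0.3118  stride 1/|dx|=2.0000 1/|dy|=1.1547
    cross y-line → (5,3), t=0.3118
    cross x-line → (6,3), t=0.5600 (wall)
  → r_2 = 0.5600
beam 3: φ=45°, α=150°
  d=(-0.8660,0.5000)  start (5,2)  tX=0.8314 tY=0.5400  stride 1/|dx|=1.1547 1/|dy|=2.0000
    cross y-line → (5,3), t=0.5400
    cross x-line → (4,3), t=0.8314
    cross x-line → (3,3), t=1.9861
    cross y-line → (3,4), t=2.5400
    cross x-line → (2,4), t=3.1408
    cross x-line → (1,4), t=4.2955
    cross y-line → (1,5), t=4.5400
    cross x-line → (0,5), t=5.4502 (wall)
  → r_3 = 5.4502
beam 4: φ=90°, α=195°
  d=(-0.9659,-0.2588)  start (5,2)  tX=0.7454 tY=2.8205  stride 1/|dx|=1.0353 1/|dy|=3.8637
    cross x-line → (4,2), t=0.7454 (wall)
  → r_4 = 0.7454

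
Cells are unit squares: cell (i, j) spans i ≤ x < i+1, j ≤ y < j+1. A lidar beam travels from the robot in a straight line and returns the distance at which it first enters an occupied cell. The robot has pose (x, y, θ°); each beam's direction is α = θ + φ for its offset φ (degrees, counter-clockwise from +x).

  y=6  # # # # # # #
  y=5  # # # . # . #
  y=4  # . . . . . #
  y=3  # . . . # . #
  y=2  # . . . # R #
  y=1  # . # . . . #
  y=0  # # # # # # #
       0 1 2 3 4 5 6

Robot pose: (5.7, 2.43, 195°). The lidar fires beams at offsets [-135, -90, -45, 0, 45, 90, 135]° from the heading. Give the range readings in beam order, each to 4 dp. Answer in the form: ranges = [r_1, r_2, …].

ranges = [0.6000, 2.7046, 0.8083, 0.7247, 1.6512, 1.1591, 0.3464]

beam 1: φ=-135°, α=60°
  direction (0.5000, 0.8660); cell (5,2); t to first gridline: x 0.6000, y 0.6582 (then +2.0000 / +1.1547)
    (6,2) via x @ 0.6000  # hit
  → r_1 = 0.6000
beam 2: φ=-90°, α=105°
  direction (-0.2588, 0.9659); cell (5,2); t to first gridline: x 2.7046, y 0.5901 (then +3.8637 / +1.0353)
    (5,3) via y @ 0.5901
    (5,4) via y @ 1.6254
    (5,5) via y @ 2.6607
    (4,5) via x @ 2.7046  # hit
  → r_2 = 2.7046
beam 3: φ=-45°, α=150°
  direction (-0.8660, 0.5000); cell (5,2); t to first gridline: x 0.8083, y 1.1400 (then +1.1547 / +2.0000)
    (4,2) via x @ 0.8083  # hit
  → r_3 = 0.8083
beam 4: φ=0°, α=195°
  direction (-0.9659, -0.2588); cell (5,2); t to first gridline: x 0.7247, y 1.6614 (then +1.0353 / +3.8637)
    (4,2) via x @ 0.7247  # hit
  → r_4 = 0.7247
beam 5: φ=45°, α=240°
  direction (-0.5000, -0.8660); cell (5,2); t to first gridline: x 1.4000, y 0.4965 (then +2.0000 / +1.1547)
    (5,1) via y @ 0.4965
    (4,1) via x @ 1.4000
    (4,0) via y @ 1.6512  # hit
  → r_5 = 1.6512
beam 6: φ=90°, α=285°
  direction (0.2588, -0.9659); cell (5,2); t to first gridline: x 1.1591, y 0.4452 (then +3.8637 / +1.0353)
    (5,1) via y @ 0.4452
    (6,1) via x @ 1.1591  # hit
  → r_6 = 1.1591
beam 7: φ=135°, α=330°
  direction (0.8660, -0.5000); cell (5,2); t to first gridline: x 0.3464, y 0.8600 (then +1.1547 / +2.0000)
    (6,2) via x @ 0.3464  # hit
  → r_7 = 0.3464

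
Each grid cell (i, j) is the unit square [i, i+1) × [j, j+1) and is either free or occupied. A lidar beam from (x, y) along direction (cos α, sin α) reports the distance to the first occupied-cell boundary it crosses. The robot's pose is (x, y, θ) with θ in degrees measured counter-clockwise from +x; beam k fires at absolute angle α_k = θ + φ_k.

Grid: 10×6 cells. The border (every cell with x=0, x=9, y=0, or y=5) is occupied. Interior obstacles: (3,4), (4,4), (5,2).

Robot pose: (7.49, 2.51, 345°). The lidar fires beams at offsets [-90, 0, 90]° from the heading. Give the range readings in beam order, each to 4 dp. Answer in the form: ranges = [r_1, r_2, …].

ranges = [1.5633, 1.5633, 2.5778]

beam 1: φ=-90°, α=255°
  dir = (cos 255°, sin 255°) = (-0.2588, -0.9659); from cell (7,2)
  next x-line at t=1.8932, next y-line at t=0.5280; Δt_x=3.8637, Δt_y=1.0353
    y: enter (7,1) at t=0.5280
    y: enter (7,0) at t=1.5633 ← occupied
  → r_1 = 1.5633
beam 2: φ=0°, α=345°
  dir = (cos 345°, sin 345°) = (0.9659, -0.2588); from cell (7,2)
  next x-line at t=0.5280, next y-line at t=1.9705; Δt_x=1.0353, Δt_y=3.8637
    x: enter (8,2) at t=0.5280
    x: enter (9,2) at t=1.5633 ← occupied
  → r_2 = 1.5633
beam 3: φ=90°, α=75°
  dir = (cos 75°, sin 75°) = (0.2588, 0.9659); from cell (7,2)
  next x-line at t=1.9705, next y-line at t=0.5073; Δt_x=3.8637, Δt_y=1.0353
    y: enter (7,3) at t=0.5073
    y: enter (7,4) at t=1.5426
    x: enter (8,4) at t=1.9705
    y: enter (8,5) at t=2.5778 ← occupied
  → r_3 = 2.5778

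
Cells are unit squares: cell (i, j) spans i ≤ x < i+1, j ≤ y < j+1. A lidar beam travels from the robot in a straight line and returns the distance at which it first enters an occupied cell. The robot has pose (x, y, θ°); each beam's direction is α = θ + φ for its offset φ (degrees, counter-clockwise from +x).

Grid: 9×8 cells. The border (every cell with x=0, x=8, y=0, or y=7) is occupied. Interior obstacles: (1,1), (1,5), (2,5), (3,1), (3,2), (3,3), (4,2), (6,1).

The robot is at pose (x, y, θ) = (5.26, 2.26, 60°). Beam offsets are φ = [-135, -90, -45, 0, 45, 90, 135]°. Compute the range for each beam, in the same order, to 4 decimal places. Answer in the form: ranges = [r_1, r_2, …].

beam 1: φ=-135°, α=285°
  direction (0.2588, -0.9659); cell (5,2); t to first gridline: x 2.8591, y 0.2692 (then +3.8637 / +1.0353)
    (5,1) via y @ 0.2692
    (5,0) via y @ 1.3044  # hit
  → r_1 = 1.3044
beam 2: φ=-90°, α=330°
  direction (0.8660, -0.5000); cell (5,2); t to first gridline: x 0.8545, y 0.5200 (then +1.1547 / +2.0000)
    (5,1) via y @ 0.5200
    (6,1) via x @ 0.8545  # hit
  → r_2 = 0.8545
beam 3: φ=-45°, α=15°
  direction (0.9659, 0.2588); cell (5,2); t to first gridline: x 0.7661, y 2.8591 (then +1.0353 / +3.8637)
    (6,2) via x @ 0.7661
    (7,2) via x @ 1.8014
    (8,2) via x @ 2.8367  # hit
  → r_3 = 2.8367
beam 4: φ=0°, α=60°
  direction (0.5000, 0.8660); cell (5,2); t to first gridline: x 1.4800, y 0.8545 (then +2.0000 / +1.1547)
    (5,3) via y @ 0.8545
    (6,3) via x @ 1.4800
    (6,4) via y @ 2.0092
    (6,5) via y @ 3.1639
    (7,5) via x @ 3.4800
    (7,6) via y @ 4.3186
    (7,7) via y @ 5.4733  # hit
  → r_4 = 5.4733
beam 5: φ=45°, α=105°
  direction (-0.2588, 0.9659); cell (5,2); t to first gridline: x 1.0046, y 0.7661 (then +3.8637 / +1.0353)
    (5,3) via y @ 0.7661
    (4,3) via x @ 1.0046
    (4,4) via y @ 1.8014
    (4,5) via y @ 2.8367
    (4,6) via y @ 3.8719
    (3,6) via x @ 4.8683
    (3,7) via y @ 4.9072  # hit
  → r_5 = 4.9072
beam 6: φ=90°, α=150°
  direction (-0.8660, 0.5000); cell (5,2); t to first gridline: x 0.3002, y 1.4800 (then +1.1547 / +2.0000)
    (4,2) via x @ 0.3002  # hit
  → r_6 = 0.3002
beam 7: φ=135°, α=195°
  direction (-0.9659, -0.2588); cell (5,2); t to first gridline: x 0.2692, y 1.0046 (then +1.0353 / +3.8637)
    (4,2) via x @ 0.2692  # hit
  → r_7 = 0.2692

ranges = [1.3044, 0.8545, 2.8367, 5.4733, 4.9072, 0.3002, 0.2692]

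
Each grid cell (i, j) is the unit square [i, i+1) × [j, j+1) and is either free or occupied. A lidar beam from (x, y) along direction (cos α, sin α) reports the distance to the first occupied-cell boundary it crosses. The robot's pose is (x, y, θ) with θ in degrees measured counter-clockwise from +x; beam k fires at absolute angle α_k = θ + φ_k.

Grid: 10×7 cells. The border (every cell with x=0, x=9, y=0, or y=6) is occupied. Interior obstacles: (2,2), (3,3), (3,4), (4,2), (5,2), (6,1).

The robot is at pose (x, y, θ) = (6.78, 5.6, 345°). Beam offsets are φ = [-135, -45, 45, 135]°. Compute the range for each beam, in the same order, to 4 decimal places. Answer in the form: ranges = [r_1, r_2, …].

beam 1: φ=-135°, α=210°
  d=(-0.8660,-0.5000)  start (6,5)  tX=0.9007 tY=1.2000  stride 1/|dx|=1.1547 1/|dy|=2.0000
    cross x-line → (5,5), t=0.9007
    cross y-line → (5,4), t=1.2000
    cross x-line → (4,4), t=2.0554
    cross y-line → (4,3), t=3.2000
    cross x-line → (3,3), t=3.2101 (wall)
  → r_1 = 3.2101
beam 2: φ=-45°, α=300°
  d=(0.5000,-0.8660)  start (6,5)  tX=0.4400 tY=0.6928  stride 1/|dx|=2.0000 1/|dy|=1.1547
    cross x-line → (7,5), t=0.4400
    cross y-line → (7,4), t=0.6928
    cross y-line → (7,3), t=1.8475
    cross x-line → (8,3), t=2.4400
    cross y-line → (8,2), t=3.0022
    cross y-line → (8,1), t=4.1569
    cross x-line → (9,1), t=4.4400 (wall)
  → r_2 = 4.4400
beam 3: φ=45°, α=30°
  d=(0.8660,0.5000)  start (6,5)  tX=0.2540 tY=0.8000  stride 1/|dx|=1.1547 1/|dy|=2.0000
    cross x-line → (7,5), t=0.2540
    cross y-line → (7,6), t=0.8000 (wall)
  → r_3 = 0.8000
beam 4: φ=135°, α=120°
  d=(-0.5000,0.8660)  start (6,5)  tX=1.5600 tY=0.4619  stride 1/|dx|=2.0000 1/|dy|=1.1547
    cross y-line → (6,6), t=0.4619 (wall)
  → r_4 = 0.4619

ranges = [3.2101, 4.4400, 0.8000, 0.4619]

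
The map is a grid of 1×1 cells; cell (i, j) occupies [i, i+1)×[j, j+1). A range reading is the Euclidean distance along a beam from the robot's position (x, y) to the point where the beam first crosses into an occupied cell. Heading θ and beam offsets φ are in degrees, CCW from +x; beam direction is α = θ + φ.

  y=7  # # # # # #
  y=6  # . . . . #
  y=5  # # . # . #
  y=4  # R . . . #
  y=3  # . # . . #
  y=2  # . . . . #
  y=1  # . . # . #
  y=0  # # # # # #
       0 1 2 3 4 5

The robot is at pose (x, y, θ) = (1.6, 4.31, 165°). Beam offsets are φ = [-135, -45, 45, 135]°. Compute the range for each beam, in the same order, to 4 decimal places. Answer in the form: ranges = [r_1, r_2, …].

beam 1: φ=-135°, α=30°
  dir = (cos 30°, sin 30°) = (0.8660, 0.5000); from cell (1,4)
  next x-line at t=0.4619, next y-line at t=1.3800; Δt_x=1.1547, Δt_y=2.0000
    x: enter (2,4) at t=0.4619
    y: enter (2,5) at t=1.3800
    x: enter (3,5) at t=1.6166 ← occupied
  → r_1 = 1.6166
beam 2: φ=-45°, α=120°
  dir = (cos 120°, sin 120°) = (-0.5000, 0.8660); from cell (1,4)
  next x-line at t=1.2000, next y-line at t=0.7967; Δt_x=2.0000, Δt_y=1.1547
    y: enter (1,5) at t=0.7967 ← occupied
  → r_2 = 0.7967
beam 3: φ=45°, α=210°
  dir = (cos 210°, sin 210°) = (-0.8660, -0.5000); from cell (1,4)
  next x-line at t=0.6928, next y-line at t=0.6200; Δt_x=1.1547, Δt_y=2.0000
    y: enter (1,3) at t=0.6200
    x: enter (0,3) at t=0.6928 ← occupied
  → r_3 = 0.6928
beam 4: φ=135°, α=300°
  dir = (cos 300°, sin 300°) = (0.5000, -0.8660); from cell (1,4)
  next x-line at t=0.8000, next y-line at t=0.3580; Δt_x=2.0000, Δt_y=1.1547
    y: enter (1,3) at t=0.3580
    x: enter (2,3) at t=0.8000 ← occupied
  → r_4 = 0.8000

ranges = [1.6166, 0.7967, 0.6928, 0.8000]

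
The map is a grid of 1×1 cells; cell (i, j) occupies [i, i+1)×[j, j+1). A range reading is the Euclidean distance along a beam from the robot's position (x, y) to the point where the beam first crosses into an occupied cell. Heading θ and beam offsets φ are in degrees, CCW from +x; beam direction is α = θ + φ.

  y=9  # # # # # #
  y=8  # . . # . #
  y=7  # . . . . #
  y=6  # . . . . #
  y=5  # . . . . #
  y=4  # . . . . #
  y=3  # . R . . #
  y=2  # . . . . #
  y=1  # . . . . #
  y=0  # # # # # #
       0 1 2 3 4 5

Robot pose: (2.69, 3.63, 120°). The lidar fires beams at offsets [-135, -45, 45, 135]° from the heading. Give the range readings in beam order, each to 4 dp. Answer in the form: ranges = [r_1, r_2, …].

ranges = [2.3915, 4.5242, 1.7496, 2.7228]

beam 1: φ=-135°, α=345°
  d=(0.9659,-0.2588)  start (2,3)  tX=0.3209 tY=2.4341  stride 1/|dx|=1.0353 1/|dy|=3.8637
    cross x-line → (3,3), t=0.3209
    cross x-line → (4,3), t=1.3562
    cross x-line → (5,3), t=2.3915 (wall)
  → r_1 = 2.3915
beam 2: φ=-45°, α=75°
  d=(0.2588,0.9659)  start (2,3)  tX=1.1977 tY=0.3831  stride 1/|dx|=3.8637 1/|dy|=1.0353
    cross y-line → (2,4), t=0.3831
    cross x-line → (3,4), t=1.1977
    cross y-line → (3,5), t=1.4183
    cross y-line → (3,6), t=2.4536
    cross y-line → (3,7), t=3.4889
    cross y-line → (3,8), t=4.5242 (wall)
  → r_2 = 4.5242
beam 3: φ=45°, α=165°
  d=(-0.9659,0.2588)  start (2,3)  tX=0.7143 tY=1.4296  stride 1/|dx|=1.0353 1/|dy|=3.8637
    cross x-line → (1,3), t=0.7143
    cross y-line → (1,4), t=1.4296
    cross x-line → (0,4), t=1.7496 (wall)
  → r_3 = 1.7496
beam 4: φ=135°, α=255°
  d=(-0.2588,-0.9659)  start (2,3)  tX=2.6660 tY=0.6522  stride 1/|dx|=3.8637 1/|dy|=1.0353
    cross y-line → (2,2), t=0.6522
    cross y-line → (2,1), t=1.6875
    cross x-line → (1,1), t=2.6660
    cross y-line → (1,0), t=2.7228 (wall)
  → r_4 = 2.7228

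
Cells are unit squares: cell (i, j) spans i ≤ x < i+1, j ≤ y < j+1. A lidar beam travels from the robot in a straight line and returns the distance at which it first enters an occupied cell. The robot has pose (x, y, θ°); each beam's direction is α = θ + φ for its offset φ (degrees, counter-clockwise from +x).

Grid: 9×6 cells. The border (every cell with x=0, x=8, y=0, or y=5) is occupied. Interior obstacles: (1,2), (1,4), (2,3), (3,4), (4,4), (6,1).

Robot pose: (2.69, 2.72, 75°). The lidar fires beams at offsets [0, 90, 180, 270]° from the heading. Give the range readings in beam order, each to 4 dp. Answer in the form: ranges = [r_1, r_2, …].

beam 1: φ=0°, α=75°
  direction (0.2588, 0.9659); cell (2,2); t to first gridline: x 1.1977, y 0.2899 (then +3.8637 / +1.0353)
    (2,3) via y @ 0.2899  # hit
  → r_1 = 0.2899
beam 2: φ=90°, α=165°
  direction (-0.9659, 0.2588); cell (2,2); t to first gridline: x 0.7143, y 1.0818 (then +1.0353 / +3.8637)
    (1,2) via x @ 0.7143  # hit
  → r_2 = 0.7143
beam 3: φ=180°, α=255°
  direction (-0.2588, -0.9659); cell (2,2); t to first gridline: x 2.6660, y 0.7454 (then +3.8637 / +1.0353)
    (2,1) via y @ 0.7454
    (2,0) via y @ 1.7807  # hit
  → r_3 = 1.7807
beam 4: φ=270°, α=345°
  direction (0.9659, -0.2588); cell (2,2); t to first gridline: x 0.3209, y 2.7819 (then +1.0353 / +3.8637)
    (3,2) via x @ 0.3209
    (4,2) via x @ 1.3562
    (5,2) via x @ 2.3915
    (5,1) via y @ 2.7819
    (6,1) via x @ 3.4268  # hit
  → r_4 = 3.4268

ranges = [0.2899, 0.7143, 1.7807, 3.4268]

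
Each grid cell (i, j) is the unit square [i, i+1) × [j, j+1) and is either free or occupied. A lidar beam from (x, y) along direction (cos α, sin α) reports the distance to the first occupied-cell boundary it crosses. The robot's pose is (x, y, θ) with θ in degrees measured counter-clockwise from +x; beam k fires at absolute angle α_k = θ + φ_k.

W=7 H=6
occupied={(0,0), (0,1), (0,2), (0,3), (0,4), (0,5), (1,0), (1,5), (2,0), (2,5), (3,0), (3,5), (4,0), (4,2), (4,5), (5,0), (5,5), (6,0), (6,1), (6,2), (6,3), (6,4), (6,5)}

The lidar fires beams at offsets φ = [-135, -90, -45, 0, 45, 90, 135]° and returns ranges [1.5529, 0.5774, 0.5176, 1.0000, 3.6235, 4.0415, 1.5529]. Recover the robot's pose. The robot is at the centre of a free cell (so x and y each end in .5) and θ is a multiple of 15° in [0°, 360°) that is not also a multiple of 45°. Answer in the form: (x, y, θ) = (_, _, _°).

Enumerate (i+0.5, j+0.5, θ) over the 19 free cells and 16 admissible headings. For each, cast all 7 beams and compare to the given ranges.
  (1.5, 2.5, 210°): beam 1 = 2.5882 ≠ 1.5529 ✗
  (1.5, 4.5, 165°): beam 1 = 1.0000 ≠ 1.5529 ✗
  (3.5, 3.5, 75°): beam 1 = 1.0000 ≠ 1.5529 ✗
  (5.5, 2.5, 285°): beam 1 = 0.5774 ≠ 1.5529 ✗
  …
  (4.5, 4.5, 150°): r_1=1.5529, r_2=0.5774, r_3=0.5176, r_4=1.0000, r_5=3.6235, r_6=4.0415, r_7=1.5529 — all match ✓
No second candidate reproduces the full scan.

(x, y, θ) = (4.5, 4.5, 150°)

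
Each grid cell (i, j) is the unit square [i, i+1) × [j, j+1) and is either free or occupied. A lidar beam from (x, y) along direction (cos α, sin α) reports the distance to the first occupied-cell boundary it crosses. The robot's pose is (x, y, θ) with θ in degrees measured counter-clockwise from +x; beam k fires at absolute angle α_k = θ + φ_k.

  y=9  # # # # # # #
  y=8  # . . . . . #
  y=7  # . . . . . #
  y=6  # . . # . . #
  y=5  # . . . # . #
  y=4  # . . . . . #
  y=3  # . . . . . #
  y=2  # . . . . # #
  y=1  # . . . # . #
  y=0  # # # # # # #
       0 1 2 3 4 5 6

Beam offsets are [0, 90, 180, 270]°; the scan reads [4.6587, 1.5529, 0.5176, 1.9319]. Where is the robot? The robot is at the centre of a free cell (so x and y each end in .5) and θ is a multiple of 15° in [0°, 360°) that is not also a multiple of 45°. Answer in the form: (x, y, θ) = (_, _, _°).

(x, y, θ) = (5.5, 4.5, 165°)

Candidates: 36 free-cell centres × 16 headings = 576 poses. Raycast each; keep the one whose scan matches to 4 dp.
  (3.5, 4.5, 30°): beam 1 = 1.0000 ≠ 4.6587 ✗
  (2.5, 1.5, 285°): beam 1 = 0.5176 ≠ 4.6587 ✗
  (1.5, 4.5, 345°): beam 2 = 4.6587 ≠ 1.5529 ✗
  …
  (5.5, 4.5, 165°): r_1=4.6587, r_2=1.5529, r_3=0.5176, r_4=1.9319 — all match ✓
Unique over the lattice → pose = (5.5, 4.5, 165°).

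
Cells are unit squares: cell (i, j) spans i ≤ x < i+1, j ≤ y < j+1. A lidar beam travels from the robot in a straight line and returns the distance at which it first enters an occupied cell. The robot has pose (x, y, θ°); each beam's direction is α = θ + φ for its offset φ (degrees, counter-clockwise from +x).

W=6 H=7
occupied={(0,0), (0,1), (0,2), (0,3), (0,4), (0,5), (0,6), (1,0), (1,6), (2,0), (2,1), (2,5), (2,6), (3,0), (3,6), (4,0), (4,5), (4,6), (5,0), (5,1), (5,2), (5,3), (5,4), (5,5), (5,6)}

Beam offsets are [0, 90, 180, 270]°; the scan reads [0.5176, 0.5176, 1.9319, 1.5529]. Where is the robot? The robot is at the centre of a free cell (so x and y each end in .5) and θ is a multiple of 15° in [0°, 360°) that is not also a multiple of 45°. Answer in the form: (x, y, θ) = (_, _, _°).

The pose lattice has 17·16 = 272 candidates. Test each by forward raycasting.
  (1.5, 3.5, 30°): beam 1 = 3.0000 ≠ 0.5176 ✗
  (3.5, 5.5, 195°): beam 2 = 4.6587 ≠ 0.5176 ✗
  (2.5, 2.5, 75°): beam 1 = 3.6235 ≠ 0.5176 ✗
  (4.5, 2.5, 60°): beam 1 = 1.0000 ≠ 0.5176 ✗
  …
  (4.5, 1.5, 255°): r_1=0.5176, r_2=0.5176, r_3=1.9319, r_4=1.5529 — all match ✓
Only this pose fits every beam.

(x, y, θ) = (4.5, 1.5, 255°)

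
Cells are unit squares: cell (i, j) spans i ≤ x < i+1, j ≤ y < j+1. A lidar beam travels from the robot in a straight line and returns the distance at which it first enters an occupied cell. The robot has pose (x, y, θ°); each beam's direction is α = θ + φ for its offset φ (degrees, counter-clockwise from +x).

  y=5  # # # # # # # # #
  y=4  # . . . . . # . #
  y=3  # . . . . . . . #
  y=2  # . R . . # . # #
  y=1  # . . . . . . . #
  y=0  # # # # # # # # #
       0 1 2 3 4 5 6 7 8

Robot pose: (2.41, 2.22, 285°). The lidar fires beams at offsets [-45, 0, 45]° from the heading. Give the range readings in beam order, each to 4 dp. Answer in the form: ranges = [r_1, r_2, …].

beam 1: φ=-45°, α=240°
  d=(-0.5000,-0.8660)  start (2,2)  tX=0.8200 tY=0.2540  stride 1/|dx|=2.0000 1/|dy|=1.1547
    cross y-line → (2,1), t=0.2540
    cross x-line → (1,1), t=0.8200
    cross y-line → (1,0), t=1.4087 (wall)
  → r_1 = 1.4087
beam 2: φ=0°, α=285°
  d=(0.2588,-0.9659)  start (2,2)  tX=2.2796 tY=0.2278  stride 1/|dx|=3.8637 1/|dy|=1.0353
    cross y-line → (2,1), t=0.2278
    cross y-line → (2,0), t=1.2630 (wall)
  → r_2 = 1.2630
beam 3: φ=45°, α=330°
  d=(0.8660,-0.5000)  start (2,2)  tX=0.6813 tY=0.4400  stride 1/|dx|=1.1547 1/|dy|=2.0000
    cross y-line → (2,1), t=0.4400
    cross x-line → (3,1), t=0.6813
    cross x-line → (4,1), t=1.8360
    cross y-line → (4,0), t=2.4400 (wall)
  → r_3 = 2.4400

ranges = [1.4087, 1.2630, 2.4400]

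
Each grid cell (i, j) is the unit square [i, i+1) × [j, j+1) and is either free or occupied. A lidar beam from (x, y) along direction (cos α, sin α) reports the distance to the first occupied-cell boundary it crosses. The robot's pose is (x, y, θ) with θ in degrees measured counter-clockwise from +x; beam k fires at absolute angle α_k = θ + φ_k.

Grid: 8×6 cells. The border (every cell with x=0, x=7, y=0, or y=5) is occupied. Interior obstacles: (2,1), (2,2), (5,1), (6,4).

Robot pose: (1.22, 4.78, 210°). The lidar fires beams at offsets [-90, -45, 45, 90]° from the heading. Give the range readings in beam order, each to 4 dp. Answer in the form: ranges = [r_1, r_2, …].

beam 1: φ=-90°, α=120°
  direction (-0.5000, 0.8660); cell (1,4); t to first gridline: x 0.4400, y 0.2540 (then +2.0000 / +1.1547)
    (1,5) via y @ 0.2540  # hit
  → r_1 = 0.2540
beam 2: φ=-45°, α=165°
  direction (-0.9659, 0.2588); cell (1,4); t to first gridline: x 0.2278, y 0.8500 (then +1.0353 / +3.8637)
    (0,4) via x @ 0.2278  # hit
  → r_2 = 0.2278
beam 3: φ=45°, α=255°
  direction (-0.2588, -0.9659); cell (1,4); t to first gridline: x 0.8500, y 0.8075 (then +3.8637 / +1.0353)
    (1,3) via y @ 0.8075
    (0,3) via x @ 0.8500  # hit
  → r_3 = 0.8500
beam 4: φ=90°, α=300°
  direction (0.5000, -0.8660); cell (1,4); t to first gridline: x 1.5600, y 0.9007 (then +2.0000 / +1.1547)
    (1,3) via y @ 0.9007
    (2,3) via x @ 1.5600
    (2,2) via y @ 2.0554  # hit
  → r_4 = 2.0554

ranges = [0.2540, 0.2278, 0.8500, 2.0554]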